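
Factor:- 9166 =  - 2^1*4583^1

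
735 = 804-69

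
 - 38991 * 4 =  - 155964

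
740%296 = 148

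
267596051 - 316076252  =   - 48480201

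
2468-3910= -1442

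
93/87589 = 93/87589 = 0.00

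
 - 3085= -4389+1304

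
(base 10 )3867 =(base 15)122c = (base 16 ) F1B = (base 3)12022020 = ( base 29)4HA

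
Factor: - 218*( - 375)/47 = 81750/47 = 2^1*3^1 * 5^3*47^(-1 ) * 109^1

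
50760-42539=8221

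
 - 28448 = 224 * (-127)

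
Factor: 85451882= 2^1*461^1*92681^1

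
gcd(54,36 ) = 18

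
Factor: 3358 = 2^1 *23^1*73^1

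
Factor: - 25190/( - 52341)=2^1 * 3^(  -  1)*5^1* 11^1 * 73^( - 1)*229^1 * 239^ ( - 1 )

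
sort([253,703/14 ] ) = [703/14 , 253]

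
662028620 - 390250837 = 271777783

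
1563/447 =3 + 74/149 = 3.50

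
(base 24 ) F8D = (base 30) 9op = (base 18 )1957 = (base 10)8845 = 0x228D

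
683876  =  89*7684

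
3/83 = 3/83 = 0.04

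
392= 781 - 389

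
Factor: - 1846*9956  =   - 2^3*13^1*19^1 * 71^1*131^1=- 18378776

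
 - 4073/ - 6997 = 4073/6997  =  0.58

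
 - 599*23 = -13777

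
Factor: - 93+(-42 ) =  - 3^3*5^1 = -135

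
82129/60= 82129/60 = 1368.82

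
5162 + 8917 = 14079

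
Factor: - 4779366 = -2^1*3^1*796561^1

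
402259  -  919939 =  - 517680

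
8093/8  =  1011 + 5/8 = 1011.62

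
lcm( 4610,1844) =9220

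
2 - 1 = 1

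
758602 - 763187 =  - 4585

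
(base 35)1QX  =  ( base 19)602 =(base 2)100001111000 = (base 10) 2168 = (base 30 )2C8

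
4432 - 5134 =-702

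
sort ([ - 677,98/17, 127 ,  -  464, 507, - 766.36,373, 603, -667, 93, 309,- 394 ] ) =[ - 766.36, - 677 ,-667, - 464, - 394,98/17, 93,127,309,373,507, 603 ]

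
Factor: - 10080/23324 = -360/833 = - 2^3*3^2 * 5^1*7^(-2)*17^( - 1)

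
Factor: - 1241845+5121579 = 2^1*1939867^1 = 3879734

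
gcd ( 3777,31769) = 1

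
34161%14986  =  4189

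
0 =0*40255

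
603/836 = 603/836 =0.72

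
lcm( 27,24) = 216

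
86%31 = 24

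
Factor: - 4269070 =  - 2^1 * 5^1*13^1 * 32839^1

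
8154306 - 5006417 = 3147889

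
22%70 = 22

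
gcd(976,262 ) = 2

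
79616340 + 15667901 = 95284241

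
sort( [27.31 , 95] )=[ 27.31,  95] 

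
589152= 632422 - 43270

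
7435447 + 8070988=15506435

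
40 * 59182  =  2367280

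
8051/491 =8051/491=16.40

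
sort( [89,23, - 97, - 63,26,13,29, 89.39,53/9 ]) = [-97,-63, 53/9,13 , 23 , 26,29,89, 89.39 ]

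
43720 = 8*5465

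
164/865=164/865 =0.19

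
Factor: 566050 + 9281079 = 43^1 * 229003^1 = 9847129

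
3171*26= 82446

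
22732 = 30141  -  7409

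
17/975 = 17/975 = 0.02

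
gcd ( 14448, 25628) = 172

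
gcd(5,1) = 1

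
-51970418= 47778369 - 99748787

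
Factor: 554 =2^1*277^1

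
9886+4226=14112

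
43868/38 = 1154 + 8/19 = 1154.42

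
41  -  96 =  - 55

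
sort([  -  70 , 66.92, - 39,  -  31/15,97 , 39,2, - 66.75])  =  [-70,-66.75, - 39, - 31/15,2,39, 66.92, 97]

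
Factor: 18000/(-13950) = - 2^3*5^1*31^ (-1)=- 40/31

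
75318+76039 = 151357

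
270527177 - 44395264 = 226131913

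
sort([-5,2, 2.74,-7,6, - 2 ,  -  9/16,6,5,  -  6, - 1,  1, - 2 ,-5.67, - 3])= [ - 7,  -  6, - 5.67, - 5,  -  3, - 2, - 2, - 1, - 9/16 , 1,2,2.74,5,  6,6 ] 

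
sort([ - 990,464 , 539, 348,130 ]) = [ - 990,130,348,464,539]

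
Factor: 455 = 5^1 * 7^1*13^1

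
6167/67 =6167/67 = 92.04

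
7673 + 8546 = 16219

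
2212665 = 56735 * 39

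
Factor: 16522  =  2^1*11^1*751^1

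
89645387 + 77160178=166805565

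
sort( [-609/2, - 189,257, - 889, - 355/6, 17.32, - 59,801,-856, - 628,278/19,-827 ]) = [ - 889, - 856, - 827, - 628, - 609/2, - 189, - 355/6, - 59,278/19,  17.32,257,801 ] 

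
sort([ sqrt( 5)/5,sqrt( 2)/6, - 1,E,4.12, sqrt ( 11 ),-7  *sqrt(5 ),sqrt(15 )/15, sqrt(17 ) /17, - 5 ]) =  [-7*sqrt(5), - 5, - 1, sqrt(2 ) /6,sqrt(17 )/17,sqrt(15)/15,sqrt( 5 ) /5 , E,sqrt ( 11), 4.12 ] 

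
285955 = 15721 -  -270234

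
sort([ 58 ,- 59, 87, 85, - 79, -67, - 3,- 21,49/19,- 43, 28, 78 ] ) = [ - 79,-67, - 59 , - 43, - 21,  -  3, 49/19, 28, 58, 78, 85 , 87]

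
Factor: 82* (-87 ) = - 7134 = - 2^1 * 3^1*29^1*41^1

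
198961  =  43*4627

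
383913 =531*723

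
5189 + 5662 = 10851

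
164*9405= 1542420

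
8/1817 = 8/1817=0.00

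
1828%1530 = 298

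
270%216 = 54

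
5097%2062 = 973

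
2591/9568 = 2591/9568  =  0.27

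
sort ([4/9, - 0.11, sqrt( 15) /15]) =[ - 0.11,sqrt(15)/15 , 4/9]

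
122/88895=122/88895 = 0.00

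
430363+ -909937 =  - 479574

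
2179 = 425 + 1754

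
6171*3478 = 21462738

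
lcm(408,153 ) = 1224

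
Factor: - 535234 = - 2^1 * 7^1*38231^1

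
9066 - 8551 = 515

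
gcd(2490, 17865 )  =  15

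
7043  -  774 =6269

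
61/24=2 +13/24 = 2.54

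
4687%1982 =723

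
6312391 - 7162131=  - 849740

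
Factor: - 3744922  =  -2^1*1872461^1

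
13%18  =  13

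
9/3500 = 9/3500 =0.00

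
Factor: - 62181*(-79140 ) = 4921004340 = 2^2*3^4*5^1*7^2*47^1* 1319^1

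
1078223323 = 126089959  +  952133364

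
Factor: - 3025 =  - 5^2*11^2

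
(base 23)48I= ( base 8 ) 4416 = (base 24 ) 40E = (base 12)1412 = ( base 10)2318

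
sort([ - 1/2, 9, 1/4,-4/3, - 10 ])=[ - 10,-4/3 , - 1/2, 1/4, 9 ] 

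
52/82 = 26/41 = 0.63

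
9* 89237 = 803133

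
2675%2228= 447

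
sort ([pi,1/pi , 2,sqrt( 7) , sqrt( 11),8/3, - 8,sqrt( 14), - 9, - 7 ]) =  [ -9, - 8,-7,1/pi,2, sqrt (7 ), 8/3 , pi,sqrt( 11),  sqrt(14)]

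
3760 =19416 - 15656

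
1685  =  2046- 361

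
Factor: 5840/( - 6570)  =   - 8/9  =  - 2^3 * 3^( - 2)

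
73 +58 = 131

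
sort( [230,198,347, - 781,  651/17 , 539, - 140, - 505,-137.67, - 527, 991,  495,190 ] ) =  [ - 781,-527, - 505, - 140, -137.67, 651/17,190, 198, 230, 347, 495, 539 , 991 ] 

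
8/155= 8/155 = 0.05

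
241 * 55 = 13255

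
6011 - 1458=4553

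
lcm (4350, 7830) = 39150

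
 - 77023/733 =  - 77023/733 = - 105.08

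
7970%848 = 338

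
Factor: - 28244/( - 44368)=2^( - 2)*23^1*47^(-1) * 59^( - 1 )*307^1 = 7061/11092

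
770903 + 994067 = 1764970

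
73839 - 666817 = -592978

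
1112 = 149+963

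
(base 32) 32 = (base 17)5d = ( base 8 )142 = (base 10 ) 98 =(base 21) 4e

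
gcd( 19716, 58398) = 6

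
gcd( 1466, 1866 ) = 2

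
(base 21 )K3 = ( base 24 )HF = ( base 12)2b3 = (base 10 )423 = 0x1a7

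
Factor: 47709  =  3^4*19^1*31^1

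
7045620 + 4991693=12037313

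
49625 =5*9925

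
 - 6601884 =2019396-8621280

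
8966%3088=2790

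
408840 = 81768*5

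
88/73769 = 88/73769=0.00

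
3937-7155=-3218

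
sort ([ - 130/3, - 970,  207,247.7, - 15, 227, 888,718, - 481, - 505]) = [  -  970, - 505,-481, - 130/3,- 15,  207,227,247.7 , 718, 888]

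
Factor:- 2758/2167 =- 2^1*7^1 * 11^(-1)= - 14/11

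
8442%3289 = 1864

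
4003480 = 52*76990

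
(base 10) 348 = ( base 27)co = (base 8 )534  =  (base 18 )116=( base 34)A8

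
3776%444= 224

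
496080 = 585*848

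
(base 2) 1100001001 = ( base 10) 777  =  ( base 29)QN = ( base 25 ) 162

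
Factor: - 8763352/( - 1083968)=1095419/135496 =2^(-3 )*13^1*  16937^(- 1) * 84263^1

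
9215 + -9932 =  - 717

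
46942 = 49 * 958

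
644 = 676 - 32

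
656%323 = 10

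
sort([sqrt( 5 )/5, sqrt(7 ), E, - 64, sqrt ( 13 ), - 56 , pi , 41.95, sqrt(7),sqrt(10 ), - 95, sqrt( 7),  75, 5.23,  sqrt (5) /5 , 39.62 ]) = [ - 95, - 64, - 56, sqrt( 5 )/5, sqrt(5) /5,sqrt (7),sqrt( 7), sqrt( 7 ), E, pi, sqrt( 10 ) , sqrt( 13),  5.23, 39.62, 41.95,75 ]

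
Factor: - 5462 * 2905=  -  2^1*5^1* 7^1*83^1 * 2731^1  =  - 15867110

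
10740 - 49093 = - 38353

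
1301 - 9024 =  - 7723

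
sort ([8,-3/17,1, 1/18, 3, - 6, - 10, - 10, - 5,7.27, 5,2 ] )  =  [ - 10, - 10, - 6, - 5, - 3/17,  1/18,1,2, 3, 5,  7.27, 8] 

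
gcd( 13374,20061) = 6687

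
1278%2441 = 1278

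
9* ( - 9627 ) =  - 86643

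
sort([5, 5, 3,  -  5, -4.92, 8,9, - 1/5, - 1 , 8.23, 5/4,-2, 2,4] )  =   [-5,  -  4.92, - 2, - 1, - 1/5, 5/4,2, 3,4, 5,5, 8,  8.23,9 ] 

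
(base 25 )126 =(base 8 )1251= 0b1010101001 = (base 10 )681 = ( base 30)ml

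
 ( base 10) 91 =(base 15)61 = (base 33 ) 2p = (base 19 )4F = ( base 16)5b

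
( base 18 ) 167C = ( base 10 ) 7914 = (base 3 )101212010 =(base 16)1EEA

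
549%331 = 218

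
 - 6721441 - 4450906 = -11172347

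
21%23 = 21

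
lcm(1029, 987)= 48363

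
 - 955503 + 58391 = -897112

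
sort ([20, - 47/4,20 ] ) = [ - 47/4, 20,20 ]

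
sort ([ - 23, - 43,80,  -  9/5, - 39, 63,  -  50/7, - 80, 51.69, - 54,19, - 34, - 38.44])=[ - 80, - 54, - 43, -39, - 38.44,-34, - 23, - 50/7,- 9/5, 19,  51.69,63, 80 ] 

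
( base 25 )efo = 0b10001110111101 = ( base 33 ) 8D8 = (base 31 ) 9g4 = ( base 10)9149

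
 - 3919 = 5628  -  9547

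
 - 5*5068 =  - 25340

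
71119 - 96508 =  - 25389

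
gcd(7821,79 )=79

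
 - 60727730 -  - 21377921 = -39349809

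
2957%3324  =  2957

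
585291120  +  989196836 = 1574487956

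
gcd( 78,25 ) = 1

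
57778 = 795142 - 737364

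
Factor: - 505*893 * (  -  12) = 5411580 = 2^2*3^1* 5^1*19^1*47^1*101^1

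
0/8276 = 0= 0.00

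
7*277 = 1939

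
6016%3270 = 2746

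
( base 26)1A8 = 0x3b0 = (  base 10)944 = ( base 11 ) 789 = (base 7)2516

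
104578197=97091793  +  7486404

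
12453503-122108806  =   - 109655303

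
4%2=0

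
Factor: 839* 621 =3^3*23^1*839^1  =  521019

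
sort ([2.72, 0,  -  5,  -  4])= [ - 5,-4,  0,2.72 ] 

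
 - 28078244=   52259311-80337555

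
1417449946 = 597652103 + 819797843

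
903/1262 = 903/1262 = 0.72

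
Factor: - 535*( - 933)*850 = 2^1*3^1*5^3 * 17^1*107^1*311^1= 424281750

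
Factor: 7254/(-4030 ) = -9/5 = -  3^2*5^(-1) 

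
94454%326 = 240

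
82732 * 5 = 413660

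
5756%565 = 106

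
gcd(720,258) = 6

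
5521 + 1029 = 6550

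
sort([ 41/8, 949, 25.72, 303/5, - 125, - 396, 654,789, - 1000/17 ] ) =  [ - 396,-125, - 1000/17,41/8,25.72,303/5,654, 789,  949] 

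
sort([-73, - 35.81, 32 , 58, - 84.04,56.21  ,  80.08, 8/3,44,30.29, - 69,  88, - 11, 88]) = [ - 84.04, - 73, -69 , - 35.81, - 11,8/3,30.29,32, 44,56.21, 58,80.08, 88,88]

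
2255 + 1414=3669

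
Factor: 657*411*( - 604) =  - 2^2*3^3 *73^1*137^1*151^1 = - 163096308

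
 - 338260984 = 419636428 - 757897412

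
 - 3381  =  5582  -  8963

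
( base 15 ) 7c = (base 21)5c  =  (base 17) 6f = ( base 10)117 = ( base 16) 75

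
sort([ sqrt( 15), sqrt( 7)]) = [sqrt(7),  sqrt(15)] 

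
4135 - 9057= - 4922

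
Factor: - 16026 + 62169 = 46143  =  3^3*1709^1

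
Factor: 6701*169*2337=3^1*13^2*19^1*41^1 * 6701^1 = 2646580053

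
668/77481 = 668/77481 = 0.01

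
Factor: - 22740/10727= - 2^2 * 3^1*5^1*17^( - 1) * 379^1*631^( - 1 ) 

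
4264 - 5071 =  - 807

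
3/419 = 3/419 = 0.01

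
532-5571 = - 5039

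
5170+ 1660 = 6830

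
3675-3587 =88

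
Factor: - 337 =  - 337^1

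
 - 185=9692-9877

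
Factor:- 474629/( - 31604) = 2^( - 2 )*7901^( - 1 )*474629^1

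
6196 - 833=5363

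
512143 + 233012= 745155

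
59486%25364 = 8758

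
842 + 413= 1255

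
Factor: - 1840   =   - 2^4*5^1*23^1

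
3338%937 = 527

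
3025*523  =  1582075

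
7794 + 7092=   14886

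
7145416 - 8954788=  -1809372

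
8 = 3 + 5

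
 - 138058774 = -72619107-65439667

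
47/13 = 47/13 = 3.62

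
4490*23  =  103270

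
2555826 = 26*98301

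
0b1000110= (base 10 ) 70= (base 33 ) 24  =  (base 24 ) 2M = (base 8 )106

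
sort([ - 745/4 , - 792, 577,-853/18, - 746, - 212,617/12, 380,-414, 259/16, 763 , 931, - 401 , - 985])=[ - 985, - 792, -746,-414, - 401, - 212, - 745/4, - 853/18 , 259/16,617/12, 380 , 577, 763, 931 ]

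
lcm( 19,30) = 570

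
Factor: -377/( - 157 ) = 13^1*29^1*157^( - 1) 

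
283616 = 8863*32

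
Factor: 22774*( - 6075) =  - 2^1* 3^5*5^2 * 59^1*193^1  =  -138352050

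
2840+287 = 3127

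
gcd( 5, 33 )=1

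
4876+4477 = 9353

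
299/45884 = 299/45884 = 0.01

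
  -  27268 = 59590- 86858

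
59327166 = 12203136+47124030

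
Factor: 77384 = 2^3*17^1 * 569^1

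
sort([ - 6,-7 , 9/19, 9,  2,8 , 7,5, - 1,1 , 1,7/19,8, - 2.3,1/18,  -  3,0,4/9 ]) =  [  -  7, - 6,-3, - 2.3 , - 1,  0, 1/18,7/19,4/9, 9/19,1,1,2, 5,7, 8,8, 9 ]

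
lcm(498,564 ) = 46812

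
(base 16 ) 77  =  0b1110111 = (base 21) 5e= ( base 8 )167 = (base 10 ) 119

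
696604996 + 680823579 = 1377428575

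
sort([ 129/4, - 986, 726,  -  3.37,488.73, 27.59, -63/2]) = [- 986, - 63/2, - 3.37,27.59,129/4,488.73,726]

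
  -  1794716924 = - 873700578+-921016346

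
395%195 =5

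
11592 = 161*72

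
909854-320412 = 589442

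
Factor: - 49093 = - 11^1*4463^1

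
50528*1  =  50528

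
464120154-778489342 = - 314369188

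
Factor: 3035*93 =282255  =  3^1*5^1*  31^1*607^1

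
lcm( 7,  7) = 7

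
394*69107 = 27228158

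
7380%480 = 180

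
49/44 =1 + 5/44 =1.11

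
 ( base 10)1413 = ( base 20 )3AD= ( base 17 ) 4f2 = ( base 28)1md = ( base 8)2605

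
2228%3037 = 2228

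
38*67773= 2575374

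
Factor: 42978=2^1*3^1*13^1*19^1*29^1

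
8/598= 4/299 = 0.01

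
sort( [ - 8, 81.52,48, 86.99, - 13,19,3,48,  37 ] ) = [ - 13, - 8, 3,19,37,48,48, 81.52,86.99 ] 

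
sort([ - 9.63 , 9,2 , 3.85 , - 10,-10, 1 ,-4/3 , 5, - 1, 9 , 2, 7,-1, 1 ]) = [ - 10, - 10 , - 9.63 ,  -  4/3,-1,  -  1,1 , 1, 2 , 2, 3.85,5, 7 , 9,9] 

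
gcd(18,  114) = 6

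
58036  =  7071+50965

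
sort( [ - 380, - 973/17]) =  [  -  380,  -  973/17]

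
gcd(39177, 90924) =3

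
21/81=7/27 = 0.26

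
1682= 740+942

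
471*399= 187929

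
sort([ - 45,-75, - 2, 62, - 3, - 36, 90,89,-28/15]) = [ - 75, - 45 , - 36, - 3, - 2, - 28/15 , 62, 89,  90]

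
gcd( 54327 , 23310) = 21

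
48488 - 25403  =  23085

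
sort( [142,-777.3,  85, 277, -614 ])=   [ - 777.3,-614, 85,142 , 277 ] 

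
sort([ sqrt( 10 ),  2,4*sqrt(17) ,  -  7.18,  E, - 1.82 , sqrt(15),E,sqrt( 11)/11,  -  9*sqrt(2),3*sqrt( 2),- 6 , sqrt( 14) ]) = [ - 9*sqrt( 2), - 7.18, - 6 , - 1.82,sqrt(11)/11,2, E, E, sqrt(10 ),sqrt ( 14), sqrt( 15), 3*sqrt( 2 ),4*sqrt (17)]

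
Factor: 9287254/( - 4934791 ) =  - 2^1*1523^1*3049^1*4934791^( - 1 ) 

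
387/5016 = 129/1672 = 0.08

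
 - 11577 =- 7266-4311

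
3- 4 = - 1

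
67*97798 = 6552466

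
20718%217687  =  20718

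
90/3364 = 45/1682 = 0.03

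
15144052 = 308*49169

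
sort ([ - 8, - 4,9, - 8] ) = [ - 8,  -  8,-4,9]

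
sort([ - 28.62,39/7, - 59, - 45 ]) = [-59,  -  45, - 28.62,  39/7]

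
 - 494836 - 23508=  -518344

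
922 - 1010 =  - 88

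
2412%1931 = 481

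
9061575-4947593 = 4113982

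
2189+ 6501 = 8690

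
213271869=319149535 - 105877666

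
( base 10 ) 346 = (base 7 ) 1003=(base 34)A6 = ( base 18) 114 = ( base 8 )532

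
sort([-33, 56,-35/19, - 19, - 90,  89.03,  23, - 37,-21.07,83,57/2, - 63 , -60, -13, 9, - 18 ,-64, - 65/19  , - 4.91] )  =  [-90, - 64, - 63, - 60,-37,- 33,-21.07, -19, - 18, -13, -4.91,  -  65/19,-35/19, 9,  23,57/2,  56, 83, 89.03] 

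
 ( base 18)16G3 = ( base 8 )17603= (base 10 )8067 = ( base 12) 4803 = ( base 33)7df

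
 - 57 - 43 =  - 100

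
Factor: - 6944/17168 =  - 434/1073 = - 2^1*7^1*29^(- 1)*31^1*37^( - 1) 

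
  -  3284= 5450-8734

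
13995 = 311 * 45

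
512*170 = 87040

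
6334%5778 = 556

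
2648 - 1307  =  1341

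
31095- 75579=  - 44484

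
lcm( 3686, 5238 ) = 99522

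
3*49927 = 149781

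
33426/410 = 81 + 108/205= 81.53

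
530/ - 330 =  - 2 + 13/33 = - 1.61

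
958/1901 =958/1901 = 0.50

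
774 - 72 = 702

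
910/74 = 455/37 = 12.30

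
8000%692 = 388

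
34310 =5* 6862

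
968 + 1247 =2215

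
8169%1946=385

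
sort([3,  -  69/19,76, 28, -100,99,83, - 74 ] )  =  [ - 100, - 74,- 69/19 , 3 , 28, 76, 83,99 ]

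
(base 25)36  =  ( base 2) 1010001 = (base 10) 81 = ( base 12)69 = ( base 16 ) 51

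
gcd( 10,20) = 10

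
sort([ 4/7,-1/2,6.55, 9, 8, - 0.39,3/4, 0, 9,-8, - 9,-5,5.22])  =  [ - 9,-8, - 5,-1/2, - 0.39,0, 4/7, 3/4, 5.22, 6.55, 8, 9,9 ] 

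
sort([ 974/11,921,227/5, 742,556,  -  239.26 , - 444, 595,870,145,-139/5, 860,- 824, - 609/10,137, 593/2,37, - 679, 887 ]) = [ - 824, - 679, - 444,-239.26 , - 609/10, - 139/5, 37,227/5, 974/11, 137,145,  593/2, 556,595 , 742,860,870 , 887,  921]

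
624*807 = 503568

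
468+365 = 833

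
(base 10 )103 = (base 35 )2x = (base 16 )67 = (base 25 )43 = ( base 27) 3M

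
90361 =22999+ 67362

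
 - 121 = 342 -463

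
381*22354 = 8516874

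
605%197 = 14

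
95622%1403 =218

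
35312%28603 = 6709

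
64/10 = 32/5 = 6.40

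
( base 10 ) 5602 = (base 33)54p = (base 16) 15E2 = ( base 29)6J5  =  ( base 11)4233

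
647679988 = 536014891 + 111665097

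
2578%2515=63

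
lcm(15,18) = 90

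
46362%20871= 4620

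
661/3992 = 661/3992 = 0.17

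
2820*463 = 1305660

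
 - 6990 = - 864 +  - 6126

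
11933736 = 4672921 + 7260815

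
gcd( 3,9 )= 3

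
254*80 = 20320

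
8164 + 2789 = 10953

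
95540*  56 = 5350240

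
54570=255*214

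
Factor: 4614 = 2^1*3^1*769^1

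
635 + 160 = 795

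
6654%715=219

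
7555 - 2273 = 5282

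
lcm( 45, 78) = 1170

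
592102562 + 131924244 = 724026806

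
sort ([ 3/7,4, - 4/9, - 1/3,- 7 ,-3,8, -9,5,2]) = [-9,-7, - 3, - 4/9, - 1/3,3/7, 2,4, 5,8] 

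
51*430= 21930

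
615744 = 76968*8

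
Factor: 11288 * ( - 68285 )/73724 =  - 27528610/2633 = -  2^1*5^1*17^1*83^1*1951^1*2633^(- 1)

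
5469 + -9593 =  - 4124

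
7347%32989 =7347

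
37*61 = 2257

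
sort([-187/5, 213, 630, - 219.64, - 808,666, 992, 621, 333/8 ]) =[ - 808, - 219.64, - 187/5, 333/8, 213, 621,630, 666, 992]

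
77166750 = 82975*930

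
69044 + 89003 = 158047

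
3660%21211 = 3660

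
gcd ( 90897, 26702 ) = 1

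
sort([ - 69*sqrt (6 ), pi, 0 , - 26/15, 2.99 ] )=[ - 69*sqrt( 6 ),- 26/15, 0,2.99,  pi ] 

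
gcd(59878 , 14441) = 7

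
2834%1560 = 1274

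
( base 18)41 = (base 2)1001001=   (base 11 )67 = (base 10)73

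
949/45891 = 949/45891 = 0.02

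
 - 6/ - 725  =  6/725 = 0.01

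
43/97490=43/97490 = 0.00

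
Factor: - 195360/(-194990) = 528/527 = 2^4 * 3^1*11^1*17^( - 1)*31^( - 1)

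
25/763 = 25/763 = 0.03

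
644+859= 1503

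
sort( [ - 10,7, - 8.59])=[ - 10, - 8.59, 7]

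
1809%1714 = 95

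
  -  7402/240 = -3701/120 = - 30.84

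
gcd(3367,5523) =7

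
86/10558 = 43/5279 = 0.01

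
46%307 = 46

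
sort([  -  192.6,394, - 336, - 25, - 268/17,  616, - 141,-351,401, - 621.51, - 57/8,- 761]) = [ - 761, - 621.51,  -  351, - 336,-192.6, - 141, - 25, - 268/17, - 57/8,394,401,616 ]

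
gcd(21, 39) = 3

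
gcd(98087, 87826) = 1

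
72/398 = 36/199 = 0.18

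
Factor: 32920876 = 2^2*1459^1*5641^1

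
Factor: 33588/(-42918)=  - 2^1*3^2*23^(-1 ) =- 18/23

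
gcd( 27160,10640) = 280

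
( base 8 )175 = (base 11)104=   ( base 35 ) 3K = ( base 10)125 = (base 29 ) 49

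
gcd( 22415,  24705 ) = 5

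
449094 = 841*534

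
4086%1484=1118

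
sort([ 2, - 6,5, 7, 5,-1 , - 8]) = [ - 8, - 6, -1,2,5, 5,7 ] 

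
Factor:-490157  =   - 43^1*11399^1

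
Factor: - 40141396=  - 2^2*10035349^1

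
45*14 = 630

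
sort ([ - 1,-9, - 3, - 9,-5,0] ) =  [ - 9, - 9,  -  5, - 3,- 1, 0 ] 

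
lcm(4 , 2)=4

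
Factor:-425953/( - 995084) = 2^(-2)*11^1*47^( - 1) * 67^( - 1)*79^ ( - 1)*38723^1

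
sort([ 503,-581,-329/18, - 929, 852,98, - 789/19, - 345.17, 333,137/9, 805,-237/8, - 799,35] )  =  [-929, - 799,-581,-345.17,-789/19,-237/8, - 329/18, 137/9 , 35,98, 333,503, 805, 852 ]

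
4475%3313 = 1162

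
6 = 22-16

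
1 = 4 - 3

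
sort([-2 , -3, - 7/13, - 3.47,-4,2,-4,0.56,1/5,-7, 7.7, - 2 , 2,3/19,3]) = [ - 7,-4,-4, - 3.47,- 3,- 2, - 2, - 7/13, 3/19 , 1/5, 0.56, 2,  2, 3, 7.7] 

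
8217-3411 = 4806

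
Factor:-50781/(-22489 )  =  3^1*43^( - 1)*523^ (-1 )  *16927^1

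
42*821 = 34482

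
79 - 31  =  48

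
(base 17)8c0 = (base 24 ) 48k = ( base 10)2516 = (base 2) 100111010100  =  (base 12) 1558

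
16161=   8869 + 7292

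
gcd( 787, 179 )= 1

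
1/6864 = 1/6864 =0.00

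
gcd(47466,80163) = 27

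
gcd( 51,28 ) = 1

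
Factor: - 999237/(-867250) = 2^( - 1) * 3^1* 5^( - 3)*83^1*3469^(- 1) * 4013^1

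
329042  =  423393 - 94351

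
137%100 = 37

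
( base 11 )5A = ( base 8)101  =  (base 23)2j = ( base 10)65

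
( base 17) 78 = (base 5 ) 1002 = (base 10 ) 127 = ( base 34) 3P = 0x7F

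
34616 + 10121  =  44737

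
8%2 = 0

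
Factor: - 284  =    -  2^2*71^1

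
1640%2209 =1640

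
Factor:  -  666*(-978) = 2^2*3^3*37^1*163^1 = 651348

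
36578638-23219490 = 13359148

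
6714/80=3357/40 = 83.92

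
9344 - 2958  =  6386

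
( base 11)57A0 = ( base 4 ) 1312330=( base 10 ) 7612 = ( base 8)16674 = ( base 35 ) 67H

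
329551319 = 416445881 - 86894562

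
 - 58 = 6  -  64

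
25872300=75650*342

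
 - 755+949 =194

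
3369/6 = 561+1/2=561.50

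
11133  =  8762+2371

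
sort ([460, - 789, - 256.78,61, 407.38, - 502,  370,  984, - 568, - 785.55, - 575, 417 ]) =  [-789,  -  785.55, - 575, - 568,  -  502 , - 256.78,  61,370, 407.38 , 417, 460,  984]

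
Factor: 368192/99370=2^5 * 5^( -1)*11^1*19^( - 1 ) = 352/95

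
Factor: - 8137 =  - 79^1 * 103^1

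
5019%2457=105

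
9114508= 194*46982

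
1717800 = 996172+721628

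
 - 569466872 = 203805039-773271911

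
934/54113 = 934/54113 = 0.02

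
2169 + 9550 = 11719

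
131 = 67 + 64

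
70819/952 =74+53/136= 74.39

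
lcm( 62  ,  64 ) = 1984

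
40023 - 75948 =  - 35925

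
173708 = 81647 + 92061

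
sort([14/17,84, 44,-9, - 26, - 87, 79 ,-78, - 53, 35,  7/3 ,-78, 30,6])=[ - 87, - 78, - 78, - 53, - 26,  -  9 , 14/17 , 7/3,  6, 30,35,44,79, 84 ] 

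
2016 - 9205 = -7189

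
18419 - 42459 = -24040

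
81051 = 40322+40729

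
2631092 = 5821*452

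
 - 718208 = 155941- 874149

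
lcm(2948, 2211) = 8844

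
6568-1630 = 4938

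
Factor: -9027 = - 3^2 * 17^1*59^1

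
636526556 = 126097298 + 510429258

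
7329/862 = 7329/862 =8.50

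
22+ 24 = 46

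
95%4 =3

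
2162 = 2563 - 401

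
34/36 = 17/18 = 0.94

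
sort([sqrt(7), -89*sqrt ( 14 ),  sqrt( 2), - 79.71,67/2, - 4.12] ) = [ -89*sqrt (14), - 79.71  ,  -  4.12,sqrt(2),sqrt (7),67/2]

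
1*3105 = 3105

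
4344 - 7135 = -2791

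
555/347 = 1 + 208/347 = 1.60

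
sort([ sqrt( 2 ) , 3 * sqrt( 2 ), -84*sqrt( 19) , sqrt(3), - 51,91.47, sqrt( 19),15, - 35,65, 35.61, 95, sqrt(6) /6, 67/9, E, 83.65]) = [ - 84 * sqrt(19),-51, - 35, sqrt (6) /6,sqrt( 2 ), sqrt( 3),E, 3*sqrt( 2 ),sqrt (19 ), 67/9, 15, 35.61, 65,83.65, 91.47, 95]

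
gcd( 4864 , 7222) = 2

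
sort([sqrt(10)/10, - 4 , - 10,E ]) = [ - 10, - 4,sqrt( 10)/10, E] 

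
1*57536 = 57536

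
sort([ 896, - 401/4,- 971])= [ - 971,  -  401/4,896 ]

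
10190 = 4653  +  5537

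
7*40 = 280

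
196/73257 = 196/73257 = 0.00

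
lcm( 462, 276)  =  21252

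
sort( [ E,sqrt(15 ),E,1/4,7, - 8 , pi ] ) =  [-8,1/4,  E, E,pi, sqrt(15 ),7 ] 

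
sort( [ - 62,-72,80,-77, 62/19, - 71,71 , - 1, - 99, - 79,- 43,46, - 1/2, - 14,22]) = [-99,  -  79, - 77 ,-72, - 71,-62 , - 43, - 14, - 1,  -  1/2, 62/19,22,46,71,80] 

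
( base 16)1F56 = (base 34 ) 6VW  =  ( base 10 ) 8022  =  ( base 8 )17526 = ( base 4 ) 1331112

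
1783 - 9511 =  - 7728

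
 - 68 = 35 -103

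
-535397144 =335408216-870805360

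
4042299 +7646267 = 11688566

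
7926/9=880+2/3 = 880.67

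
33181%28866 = 4315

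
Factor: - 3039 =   -  3^1*1013^1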